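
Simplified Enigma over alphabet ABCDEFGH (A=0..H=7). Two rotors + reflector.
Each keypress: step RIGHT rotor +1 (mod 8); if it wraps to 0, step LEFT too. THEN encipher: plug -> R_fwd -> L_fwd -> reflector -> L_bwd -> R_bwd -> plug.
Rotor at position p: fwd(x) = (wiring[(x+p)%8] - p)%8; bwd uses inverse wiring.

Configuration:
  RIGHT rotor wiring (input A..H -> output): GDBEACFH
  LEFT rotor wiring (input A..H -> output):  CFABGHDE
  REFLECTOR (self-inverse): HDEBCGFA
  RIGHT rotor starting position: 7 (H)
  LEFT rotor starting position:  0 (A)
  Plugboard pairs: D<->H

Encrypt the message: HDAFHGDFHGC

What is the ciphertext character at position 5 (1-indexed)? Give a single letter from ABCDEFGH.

Char 1 ('H'): step: R->0, L->1 (L advanced); H->plug->D->R->E->L->G->refl->F->L'->D->R'->B->plug->B
Char 2 ('D'): step: R->1, L=1; D->plug->H->R->F->L->C->refl->E->L'->A->R'->B->plug->B
Char 3 ('A'): step: R->2, L=1; A->plug->A->R->H->L->B->refl->D->L'->G->R'->C->plug->C
Char 4 ('F'): step: R->3, L=1; F->plug->F->R->D->L->F->refl->G->L'->E->R'->E->plug->E
Char 5 ('H'): step: R->4, L=1; H->plug->D->R->D->L->F->refl->G->L'->E->R'->A->plug->A

A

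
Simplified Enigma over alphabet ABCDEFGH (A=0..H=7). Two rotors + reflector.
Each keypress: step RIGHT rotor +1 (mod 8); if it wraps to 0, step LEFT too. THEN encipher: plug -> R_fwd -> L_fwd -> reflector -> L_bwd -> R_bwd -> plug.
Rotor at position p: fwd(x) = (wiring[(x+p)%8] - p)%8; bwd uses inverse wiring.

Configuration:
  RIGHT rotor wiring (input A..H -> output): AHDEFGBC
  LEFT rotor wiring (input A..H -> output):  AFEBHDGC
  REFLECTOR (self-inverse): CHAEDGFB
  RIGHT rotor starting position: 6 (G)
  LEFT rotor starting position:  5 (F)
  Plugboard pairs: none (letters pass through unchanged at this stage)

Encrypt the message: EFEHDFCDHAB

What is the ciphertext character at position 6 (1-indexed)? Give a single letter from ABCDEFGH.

Char 1 ('E'): step: R->7, L=5; E->plug->E->R->F->L->H->refl->B->L'->B->R'->B->plug->B
Char 2 ('F'): step: R->0, L->6 (L advanced); F->plug->F->R->G->L->B->refl->H->L'->D->R'->C->plug->C
Char 3 ('E'): step: R->1, L=6; E->plug->E->R->F->L->D->refl->E->L'->B->R'->G->plug->G
Char 4 ('H'): step: R->2, L=6; H->plug->H->R->F->L->D->refl->E->L'->B->R'->A->plug->A
Char 5 ('D'): step: R->3, L=6; D->plug->D->R->G->L->B->refl->H->L'->D->R'->C->plug->C
Char 6 ('F'): step: R->4, L=6; F->plug->F->R->D->L->H->refl->B->L'->G->R'->D->plug->D

D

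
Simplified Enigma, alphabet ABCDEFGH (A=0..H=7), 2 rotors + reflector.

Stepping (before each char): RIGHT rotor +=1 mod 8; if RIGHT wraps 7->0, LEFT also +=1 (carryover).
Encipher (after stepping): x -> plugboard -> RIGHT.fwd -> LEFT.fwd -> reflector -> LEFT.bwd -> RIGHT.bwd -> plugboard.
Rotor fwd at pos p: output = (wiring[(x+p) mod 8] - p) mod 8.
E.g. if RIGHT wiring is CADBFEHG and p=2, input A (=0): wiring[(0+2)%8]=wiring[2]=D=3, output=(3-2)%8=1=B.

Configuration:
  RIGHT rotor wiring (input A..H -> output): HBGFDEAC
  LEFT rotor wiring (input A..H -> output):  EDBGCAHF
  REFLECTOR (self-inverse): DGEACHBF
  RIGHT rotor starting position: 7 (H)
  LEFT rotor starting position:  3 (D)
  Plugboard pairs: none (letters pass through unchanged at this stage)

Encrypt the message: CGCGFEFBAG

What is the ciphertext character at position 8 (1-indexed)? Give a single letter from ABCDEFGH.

Char 1 ('C'): step: R->0, L->4 (L advanced); C->plug->C->R->G->L->F->refl->H->L'->F->R'->D->plug->D
Char 2 ('G'): step: R->1, L=4; G->plug->G->R->B->L->E->refl->C->L'->H->R'->F->plug->F
Char 3 ('C'): step: R->2, L=4; C->plug->C->R->B->L->E->refl->C->L'->H->R'->H->plug->H
Char 4 ('G'): step: R->3, L=4; G->plug->G->R->G->L->F->refl->H->L'->F->R'->D->plug->D
Char 5 ('F'): step: R->4, L=4; F->plug->F->R->F->L->H->refl->F->L'->G->R'->D->plug->D
Char 6 ('E'): step: R->5, L=4; E->plug->E->R->E->L->A->refl->D->L'->C->R'->D->plug->D
Char 7 ('F'): step: R->6, L=4; F->plug->F->R->H->L->C->refl->E->L'->B->R'->C->plug->C
Char 8 ('B'): step: R->7, L=4; B->plug->B->R->A->L->G->refl->B->L'->D->R'->A->plug->A

A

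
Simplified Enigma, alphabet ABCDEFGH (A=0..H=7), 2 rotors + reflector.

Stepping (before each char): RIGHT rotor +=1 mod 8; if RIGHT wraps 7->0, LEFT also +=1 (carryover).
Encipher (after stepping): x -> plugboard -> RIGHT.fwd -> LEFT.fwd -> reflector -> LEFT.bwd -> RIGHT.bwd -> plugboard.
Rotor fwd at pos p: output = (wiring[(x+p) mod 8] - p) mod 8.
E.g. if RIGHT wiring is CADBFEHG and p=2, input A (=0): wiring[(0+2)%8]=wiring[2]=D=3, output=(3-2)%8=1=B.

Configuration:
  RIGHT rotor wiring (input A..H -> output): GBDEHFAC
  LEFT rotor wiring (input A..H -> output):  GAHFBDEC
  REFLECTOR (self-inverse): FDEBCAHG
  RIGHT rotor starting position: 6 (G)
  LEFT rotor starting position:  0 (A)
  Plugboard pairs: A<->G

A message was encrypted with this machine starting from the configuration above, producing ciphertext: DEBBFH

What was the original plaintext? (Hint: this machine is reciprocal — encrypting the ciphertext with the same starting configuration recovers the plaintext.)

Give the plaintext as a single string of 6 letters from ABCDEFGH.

Char 1 ('D'): step: R->7, L=0; D->plug->D->R->E->L->B->refl->D->L'->F->R'->E->plug->E
Char 2 ('E'): step: R->0, L->1 (L advanced); E->plug->E->R->H->L->F->refl->A->L'->D->R'->C->plug->C
Char 3 ('B'): step: R->1, L=1; B->plug->B->R->C->L->E->refl->C->L'->E->R'->E->plug->E
Char 4 ('B'): step: R->2, L=1; B->plug->B->R->C->L->E->refl->C->L'->E->R'->G->plug->A
Char 5 ('F'): step: R->3, L=1; F->plug->F->R->D->L->A->refl->F->L'->H->R'->E->plug->E
Char 6 ('H'): step: R->4, L=1; H->plug->H->R->A->L->H->refl->G->L'->B->R'->B->plug->B

Answer: ECEAEB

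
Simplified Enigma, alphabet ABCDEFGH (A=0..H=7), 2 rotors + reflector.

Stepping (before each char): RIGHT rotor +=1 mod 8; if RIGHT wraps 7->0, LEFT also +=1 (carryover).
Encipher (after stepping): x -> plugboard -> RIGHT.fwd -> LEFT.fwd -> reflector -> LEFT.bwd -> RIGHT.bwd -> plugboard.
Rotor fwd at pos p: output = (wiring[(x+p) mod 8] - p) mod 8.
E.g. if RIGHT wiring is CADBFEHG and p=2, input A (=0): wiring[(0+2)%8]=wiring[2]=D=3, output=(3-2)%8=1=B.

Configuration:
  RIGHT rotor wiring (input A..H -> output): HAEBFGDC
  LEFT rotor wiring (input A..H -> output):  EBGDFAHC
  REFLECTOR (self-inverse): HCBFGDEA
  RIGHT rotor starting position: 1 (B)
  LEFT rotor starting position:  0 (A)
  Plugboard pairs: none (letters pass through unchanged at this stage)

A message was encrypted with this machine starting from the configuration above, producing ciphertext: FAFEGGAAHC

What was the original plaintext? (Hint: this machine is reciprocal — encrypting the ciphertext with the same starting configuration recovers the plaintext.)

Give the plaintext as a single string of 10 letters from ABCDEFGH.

Char 1 ('F'): step: R->2, L=0; F->plug->F->R->A->L->E->refl->G->L'->C->R'->A->plug->A
Char 2 ('A'): step: R->3, L=0; A->plug->A->R->G->L->H->refl->A->L'->F->R'->G->plug->G
Char 3 ('F'): step: R->4, L=0; F->plug->F->R->E->L->F->refl->D->L'->D->R'->E->plug->E
Char 4 ('E'): step: R->5, L=0; E->plug->E->R->D->L->D->refl->F->L'->E->R'->G->plug->G
Char 5 ('G'): step: R->6, L=0; G->plug->G->R->H->L->C->refl->B->L'->B->R'->C->plug->C
Char 6 ('G'): step: R->7, L=0; G->plug->G->R->H->L->C->refl->B->L'->B->R'->C->plug->C
Char 7 ('A'): step: R->0, L->1 (L advanced); A->plug->A->R->H->L->D->refl->F->L'->B->R'->D->plug->D
Char 8 ('A'): step: R->1, L=1; A->plug->A->R->H->L->D->refl->F->L'->B->R'->G->plug->G
Char 9 ('H'): step: R->2, L=1; H->plug->H->R->G->L->B->refl->C->L'->C->R'->A->plug->A
Char 10 ('C'): step: R->3, L=1; C->plug->C->R->D->L->E->refl->G->L'->F->R'->G->plug->G

Answer: AGEGCCDGAG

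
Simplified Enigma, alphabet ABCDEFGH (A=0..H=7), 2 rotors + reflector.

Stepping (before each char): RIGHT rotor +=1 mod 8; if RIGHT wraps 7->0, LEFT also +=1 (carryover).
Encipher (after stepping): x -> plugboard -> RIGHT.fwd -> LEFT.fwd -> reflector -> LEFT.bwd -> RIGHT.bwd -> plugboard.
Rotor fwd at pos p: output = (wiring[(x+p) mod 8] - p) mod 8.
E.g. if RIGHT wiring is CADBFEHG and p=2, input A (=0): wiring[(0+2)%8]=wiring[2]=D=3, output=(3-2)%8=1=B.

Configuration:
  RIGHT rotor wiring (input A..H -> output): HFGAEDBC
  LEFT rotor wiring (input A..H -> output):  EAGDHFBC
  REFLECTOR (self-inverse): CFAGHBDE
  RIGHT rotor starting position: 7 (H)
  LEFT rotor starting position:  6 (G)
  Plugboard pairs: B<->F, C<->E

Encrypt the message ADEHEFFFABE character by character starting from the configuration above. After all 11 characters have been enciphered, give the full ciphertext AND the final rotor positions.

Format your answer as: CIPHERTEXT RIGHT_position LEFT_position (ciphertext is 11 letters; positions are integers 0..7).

Char 1 ('A'): step: R->0, L->7 (L advanced); A->plug->A->R->H->L->C->refl->A->L'->F->R'->B->plug->F
Char 2 ('D'): step: R->1, L=7; D->plug->D->R->D->L->H->refl->E->L'->E->R'->A->plug->A
Char 3 ('E'): step: R->2, L=7; E->plug->C->R->C->L->B->refl->F->L'->B->R'->D->plug->D
Char 4 ('H'): step: R->3, L=7; H->plug->H->R->D->L->H->refl->E->L'->E->R'->F->plug->B
Char 5 ('E'): step: R->4, L=7; E->plug->C->R->F->L->A->refl->C->L'->H->R'->B->plug->F
Char 6 ('F'): step: R->5, L=7; F->plug->B->R->E->L->E->refl->H->L'->D->R'->G->plug->G
Char 7 ('F'): step: R->6, L=7; F->plug->B->R->E->L->E->refl->H->L'->D->R'->A->plug->A
Char 8 ('F'): step: R->7, L=7; F->plug->B->R->A->L->D->refl->G->L'->G->R'->C->plug->E
Char 9 ('A'): step: R->0, L->0 (L advanced); A->plug->A->R->H->L->C->refl->A->L'->B->R'->G->plug->G
Char 10 ('B'): step: R->1, L=0; B->plug->F->R->A->L->E->refl->H->L'->E->R'->A->plug->A
Char 11 ('E'): step: R->2, L=0; E->plug->C->R->C->L->G->refl->D->L'->D->R'->H->plug->H
Final: ciphertext=FADBFGAEGAH, RIGHT=2, LEFT=0

Answer: FADBFGAEGAH 2 0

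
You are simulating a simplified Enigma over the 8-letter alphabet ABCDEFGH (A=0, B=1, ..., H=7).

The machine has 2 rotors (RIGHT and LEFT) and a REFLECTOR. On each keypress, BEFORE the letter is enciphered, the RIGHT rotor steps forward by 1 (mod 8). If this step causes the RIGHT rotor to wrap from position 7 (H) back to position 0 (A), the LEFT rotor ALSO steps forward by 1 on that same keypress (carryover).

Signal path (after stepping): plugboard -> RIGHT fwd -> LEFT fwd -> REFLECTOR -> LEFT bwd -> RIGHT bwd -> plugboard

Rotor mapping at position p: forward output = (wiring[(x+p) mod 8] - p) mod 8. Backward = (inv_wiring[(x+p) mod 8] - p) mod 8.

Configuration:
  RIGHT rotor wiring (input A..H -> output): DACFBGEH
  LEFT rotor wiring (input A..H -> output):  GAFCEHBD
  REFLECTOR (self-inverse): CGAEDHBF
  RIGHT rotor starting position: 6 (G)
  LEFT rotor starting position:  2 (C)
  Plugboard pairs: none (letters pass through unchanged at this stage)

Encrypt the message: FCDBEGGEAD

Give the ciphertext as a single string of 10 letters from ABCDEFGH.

Char 1 ('F'): step: R->7, L=2; F->plug->F->R->C->L->C->refl->A->L'->B->R'->C->plug->C
Char 2 ('C'): step: R->0, L->3 (L advanced); C->plug->C->R->C->L->E->refl->D->L'->F->R'->D->plug->D
Char 3 ('D'): step: R->1, L=3; D->plug->D->R->A->L->H->refl->F->L'->G->R'->G->plug->G
Char 4 ('B'): step: R->2, L=3; B->plug->B->R->D->L->G->refl->B->L'->B->R'->G->plug->G
Char 5 ('E'): step: R->3, L=3; E->plug->E->R->E->L->A->refl->C->L'->H->R'->H->plug->H
Char 6 ('G'): step: R->4, L=3; G->plug->G->R->G->L->F->refl->H->L'->A->R'->C->plug->C
Char 7 ('G'): step: R->5, L=3; G->plug->G->R->A->L->H->refl->F->L'->G->R'->D->plug->D
Char 8 ('E'): step: R->6, L=3; E->plug->E->R->E->L->A->refl->C->L'->H->R'->F->plug->F
Char 9 ('A'): step: R->7, L=3; A->plug->A->R->A->L->H->refl->F->L'->G->R'->E->plug->E
Char 10 ('D'): step: R->0, L->4 (L advanced); D->plug->D->R->F->L->E->refl->D->L'->B->R'->E->plug->E

Answer: CDGGHCDFEE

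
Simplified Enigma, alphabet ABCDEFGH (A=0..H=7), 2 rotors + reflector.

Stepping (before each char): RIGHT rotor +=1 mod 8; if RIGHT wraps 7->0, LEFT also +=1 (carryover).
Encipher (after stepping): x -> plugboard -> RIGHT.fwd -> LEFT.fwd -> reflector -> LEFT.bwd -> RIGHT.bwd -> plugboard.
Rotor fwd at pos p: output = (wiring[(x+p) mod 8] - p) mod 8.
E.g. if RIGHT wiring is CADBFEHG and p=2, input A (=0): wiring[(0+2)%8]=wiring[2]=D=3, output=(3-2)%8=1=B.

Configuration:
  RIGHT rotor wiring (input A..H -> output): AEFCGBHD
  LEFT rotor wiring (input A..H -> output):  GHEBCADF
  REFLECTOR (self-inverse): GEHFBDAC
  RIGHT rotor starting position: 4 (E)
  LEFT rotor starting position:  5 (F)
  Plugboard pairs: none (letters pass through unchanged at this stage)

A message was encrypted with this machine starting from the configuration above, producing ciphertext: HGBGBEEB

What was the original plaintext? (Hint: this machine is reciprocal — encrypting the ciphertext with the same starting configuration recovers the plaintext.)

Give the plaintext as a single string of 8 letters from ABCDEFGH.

Char 1 ('H'): step: R->5, L=5; H->plug->H->R->B->L->G->refl->A->L'->C->R'->B->plug->B
Char 2 ('G'): step: R->6, L=5; G->plug->G->R->A->L->D->refl->F->L'->H->R'->E->plug->E
Char 3 ('B'): step: R->7, L=5; B->plug->B->R->B->L->G->refl->A->L'->C->R'->G->plug->G
Char 4 ('G'): step: R->0, L->6 (L advanced); G->plug->G->R->H->L->C->refl->H->L'->B->R'->F->plug->F
Char 5 ('B'): step: R->1, L=6; B->plug->B->R->E->L->G->refl->A->L'->C->R'->G->plug->G
Char 6 ('E'): step: R->2, L=6; E->plug->E->R->F->L->D->refl->F->L'->A->R'->B->plug->B
Char 7 ('E'): step: R->3, L=6; E->plug->E->R->A->L->F->refl->D->L'->F->R'->F->plug->F
Char 8 ('B'): step: R->4, L=6; B->plug->B->R->F->L->D->refl->F->L'->A->R'->F->plug->F

Answer: BEGFGBFF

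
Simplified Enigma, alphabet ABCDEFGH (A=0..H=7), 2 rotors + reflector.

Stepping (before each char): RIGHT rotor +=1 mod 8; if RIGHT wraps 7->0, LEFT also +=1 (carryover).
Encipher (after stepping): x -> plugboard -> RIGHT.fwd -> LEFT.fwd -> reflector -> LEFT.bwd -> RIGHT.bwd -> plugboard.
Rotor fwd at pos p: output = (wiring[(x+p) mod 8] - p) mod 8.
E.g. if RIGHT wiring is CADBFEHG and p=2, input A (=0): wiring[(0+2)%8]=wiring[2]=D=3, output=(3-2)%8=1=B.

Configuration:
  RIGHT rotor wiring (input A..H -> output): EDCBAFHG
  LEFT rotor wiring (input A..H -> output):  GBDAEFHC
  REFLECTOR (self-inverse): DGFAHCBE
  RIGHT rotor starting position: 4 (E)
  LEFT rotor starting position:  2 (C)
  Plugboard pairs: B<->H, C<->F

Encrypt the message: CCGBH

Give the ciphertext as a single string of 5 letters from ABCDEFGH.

Char 1 ('C'): step: R->5, L=2; C->plug->F->R->F->L->A->refl->D->L'->D->R'->H->plug->B
Char 2 ('C'): step: R->6, L=2; C->plug->F->R->D->L->D->refl->A->L'->F->R'->D->plug->D
Char 3 ('G'): step: R->7, L=2; G->plug->G->R->G->L->E->refl->H->L'->H->R'->A->plug->A
Char 4 ('B'): step: R->0, L->3 (L advanced); B->plug->H->R->G->L->G->refl->B->L'->B->R'->D->plug->D
Char 5 ('H'): step: R->1, L=3; H->plug->B->R->B->L->B->refl->G->L'->G->R'->F->plug->C

Answer: BDADC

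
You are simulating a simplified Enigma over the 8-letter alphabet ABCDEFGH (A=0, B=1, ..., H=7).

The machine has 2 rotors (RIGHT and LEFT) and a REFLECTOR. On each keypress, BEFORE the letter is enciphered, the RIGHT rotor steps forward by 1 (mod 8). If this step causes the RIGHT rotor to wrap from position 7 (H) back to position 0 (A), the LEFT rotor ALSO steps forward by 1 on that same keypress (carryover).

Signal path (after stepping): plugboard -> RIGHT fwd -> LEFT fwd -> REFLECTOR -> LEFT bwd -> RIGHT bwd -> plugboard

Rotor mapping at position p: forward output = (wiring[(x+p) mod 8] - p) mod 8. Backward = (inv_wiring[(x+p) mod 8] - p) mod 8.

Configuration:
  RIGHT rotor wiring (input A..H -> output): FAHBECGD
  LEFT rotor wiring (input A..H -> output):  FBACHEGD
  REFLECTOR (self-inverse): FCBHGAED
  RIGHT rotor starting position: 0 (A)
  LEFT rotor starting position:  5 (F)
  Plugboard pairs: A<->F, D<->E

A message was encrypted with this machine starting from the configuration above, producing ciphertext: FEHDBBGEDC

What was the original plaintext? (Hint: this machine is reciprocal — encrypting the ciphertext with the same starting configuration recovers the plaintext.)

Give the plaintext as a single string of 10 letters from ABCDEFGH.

Char 1 ('F'): step: R->1, L=5; F->plug->A->R->H->L->C->refl->B->L'->B->R'->E->plug->D
Char 2 ('E'): step: R->2, L=5; E->plug->D->R->A->L->H->refl->D->L'->F->R'->A->plug->F
Char 3 ('H'): step: R->3, L=5; H->plug->H->R->E->L->E->refl->G->L'->C->R'->F->plug->A
Char 4 ('D'): step: R->4, L=5; D->plug->E->R->B->L->B->refl->C->L'->H->R'->D->plug->E
Char 5 ('B'): step: R->5, L=5; B->plug->B->R->B->L->B->refl->C->L'->H->R'->H->plug->H
Char 6 ('B'): step: R->6, L=5; B->plug->B->R->F->L->D->refl->H->L'->A->R'->A->plug->F
Char 7 ('G'): step: R->7, L=5; G->plug->G->R->D->L->A->refl->F->L'->G->R'->B->plug->B
Char 8 ('E'): step: R->0, L->6 (L advanced); E->plug->D->R->B->L->F->refl->A->L'->A->R'->B->plug->B
Char 9 ('D'): step: R->1, L=6; D->plug->E->R->B->L->F->refl->A->L'->A->R'->C->plug->C
Char 10 ('C'): step: R->2, L=6; C->plug->C->R->C->L->H->refl->D->L'->D->R'->G->plug->G

Answer: DFAEHFBBCG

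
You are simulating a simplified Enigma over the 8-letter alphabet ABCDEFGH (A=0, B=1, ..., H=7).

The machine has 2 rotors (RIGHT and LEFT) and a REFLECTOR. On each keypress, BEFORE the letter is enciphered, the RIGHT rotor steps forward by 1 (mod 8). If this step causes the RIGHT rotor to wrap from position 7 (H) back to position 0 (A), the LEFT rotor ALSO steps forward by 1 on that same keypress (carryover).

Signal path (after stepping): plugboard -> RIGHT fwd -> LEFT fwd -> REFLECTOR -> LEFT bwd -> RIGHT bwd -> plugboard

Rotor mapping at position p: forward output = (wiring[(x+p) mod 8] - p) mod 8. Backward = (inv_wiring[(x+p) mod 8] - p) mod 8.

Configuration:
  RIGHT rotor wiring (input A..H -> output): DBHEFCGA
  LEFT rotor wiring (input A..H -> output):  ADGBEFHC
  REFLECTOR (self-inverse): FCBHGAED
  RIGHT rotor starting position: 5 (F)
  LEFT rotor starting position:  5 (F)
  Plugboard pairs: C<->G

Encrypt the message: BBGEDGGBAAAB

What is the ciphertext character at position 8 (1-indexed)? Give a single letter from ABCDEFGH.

Char 1 ('B'): step: R->6, L=5; B->plug->B->R->C->L->F->refl->A->L'->A->R'->A->plug->A
Char 2 ('B'): step: R->7, L=5; B->plug->B->R->E->L->G->refl->E->L'->G->R'->F->plug->F
Char 3 ('G'): step: R->0, L->6 (L advanced); G->plug->C->R->H->L->H->refl->D->L'->F->R'->E->plug->E
Char 4 ('E'): step: R->1, L=6; E->plug->E->R->B->L->E->refl->G->L'->G->R'->B->plug->B
Char 5 ('D'): step: R->2, L=6; D->plug->D->R->A->L->B->refl->C->L'->C->R'->B->plug->B
Char 6 ('G'): step: R->3, L=6; G->plug->C->R->H->L->H->refl->D->L'->F->R'->E->plug->E
Char 7 ('G'): step: R->4, L=6; G->plug->C->R->C->L->C->refl->B->L'->A->R'->H->plug->H
Char 8 ('B'): step: R->5, L=6; B->plug->B->R->B->L->E->refl->G->L'->G->R'->D->plug->D

D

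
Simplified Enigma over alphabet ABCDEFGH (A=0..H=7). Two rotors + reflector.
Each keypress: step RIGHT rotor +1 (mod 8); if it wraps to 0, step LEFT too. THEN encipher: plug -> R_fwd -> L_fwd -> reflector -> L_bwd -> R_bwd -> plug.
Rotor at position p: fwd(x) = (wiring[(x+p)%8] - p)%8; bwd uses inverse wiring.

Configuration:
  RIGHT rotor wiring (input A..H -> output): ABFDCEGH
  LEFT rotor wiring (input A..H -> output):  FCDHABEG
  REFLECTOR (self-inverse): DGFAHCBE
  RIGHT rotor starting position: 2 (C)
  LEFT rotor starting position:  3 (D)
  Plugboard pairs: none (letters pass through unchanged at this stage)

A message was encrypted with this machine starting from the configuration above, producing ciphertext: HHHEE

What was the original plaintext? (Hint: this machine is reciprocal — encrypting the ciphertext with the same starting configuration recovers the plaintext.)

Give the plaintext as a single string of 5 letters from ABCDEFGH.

Char 1 ('H'): step: R->3, L=3; H->plug->H->R->C->L->G->refl->B->L'->D->R'->D->plug->D
Char 2 ('H'): step: R->4, L=3; H->plug->H->R->H->L->A->refl->D->L'->E->R'->E->plug->E
Char 3 ('H'): step: R->5, L=3; H->plug->H->R->F->L->C->refl->F->L'->B->R'->B->plug->B
Char 4 ('E'): step: R->6, L=3; E->plug->E->R->H->L->A->refl->D->L'->E->R'->G->plug->G
Char 5 ('E'): step: R->7, L=3; E->plug->E->R->E->L->D->refl->A->L'->H->R'->H->plug->H

Answer: DEBGH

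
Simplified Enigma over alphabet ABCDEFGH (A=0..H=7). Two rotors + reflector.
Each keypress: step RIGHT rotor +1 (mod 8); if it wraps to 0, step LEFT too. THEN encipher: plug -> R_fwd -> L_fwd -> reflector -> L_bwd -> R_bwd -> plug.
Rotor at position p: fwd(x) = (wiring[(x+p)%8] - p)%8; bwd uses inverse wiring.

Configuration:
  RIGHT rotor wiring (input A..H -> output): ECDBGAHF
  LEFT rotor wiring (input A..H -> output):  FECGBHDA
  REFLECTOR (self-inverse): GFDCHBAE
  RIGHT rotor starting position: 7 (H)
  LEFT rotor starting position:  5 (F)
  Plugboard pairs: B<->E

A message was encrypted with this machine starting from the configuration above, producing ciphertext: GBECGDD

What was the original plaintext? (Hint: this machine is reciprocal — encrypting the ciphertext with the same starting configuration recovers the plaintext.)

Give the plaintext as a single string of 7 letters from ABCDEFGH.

Char 1 ('G'): step: R->0, L->6 (L advanced); G->plug->G->R->H->L->B->refl->F->L'->A->R'->F->plug->F
Char 2 ('B'): step: R->1, L=6; B->plug->E->R->H->L->B->refl->F->L'->A->R'->C->plug->C
Char 3 ('E'): step: R->2, L=6; E->plug->B->R->H->L->B->refl->F->L'->A->R'->H->plug->H
Char 4 ('C'): step: R->3, L=6; C->plug->C->R->F->L->A->refl->G->L'->D->R'->B->plug->E
Char 5 ('G'): step: R->4, L=6; G->plug->G->R->H->L->B->refl->F->L'->A->R'->E->plug->B
Char 6 ('D'): step: R->5, L=6; D->plug->D->R->H->L->B->refl->F->L'->A->R'->C->plug->C
Char 7 ('D'): step: R->6, L=6; D->plug->D->R->E->L->E->refl->H->L'->C->R'->H->plug->H

Answer: FCHEBCH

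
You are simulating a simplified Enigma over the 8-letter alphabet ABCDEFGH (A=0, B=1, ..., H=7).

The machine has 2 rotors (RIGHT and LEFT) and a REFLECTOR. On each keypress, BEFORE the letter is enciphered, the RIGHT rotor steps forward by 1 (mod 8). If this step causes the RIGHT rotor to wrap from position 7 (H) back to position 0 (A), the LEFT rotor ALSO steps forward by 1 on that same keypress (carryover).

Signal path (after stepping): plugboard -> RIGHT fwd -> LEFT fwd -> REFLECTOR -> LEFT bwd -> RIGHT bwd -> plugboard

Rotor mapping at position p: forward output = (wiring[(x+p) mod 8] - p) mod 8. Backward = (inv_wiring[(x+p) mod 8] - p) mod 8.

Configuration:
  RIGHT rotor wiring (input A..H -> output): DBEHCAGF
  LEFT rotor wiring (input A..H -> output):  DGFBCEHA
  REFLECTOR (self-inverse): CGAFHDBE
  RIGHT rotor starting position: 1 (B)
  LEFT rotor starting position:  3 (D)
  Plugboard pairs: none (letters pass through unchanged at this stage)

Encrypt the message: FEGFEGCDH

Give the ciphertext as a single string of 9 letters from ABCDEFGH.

Char 1 ('F'): step: R->2, L=3; F->plug->F->R->D->L->E->refl->H->L'->B->R'->G->plug->G
Char 2 ('E'): step: R->3, L=3; E->plug->E->R->C->L->B->refl->G->L'->A->R'->F->plug->F
Char 3 ('G'): step: R->4, L=3; G->plug->G->R->A->L->G->refl->B->L'->C->R'->C->plug->C
Char 4 ('F'): step: R->5, L=3; F->plug->F->R->H->L->C->refl->A->L'->F->R'->H->plug->H
Char 5 ('E'): step: R->6, L=3; E->plug->E->R->G->L->D->refl->F->L'->E->R'->G->plug->G
Char 6 ('G'): step: R->7, L=3; G->plug->G->R->B->L->H->refl->E->L'->D->R'->F->plug->F
Char 7 ('C'): step: R->0, L->4 (L advanced); C->plug->C->R->E->L->H->refl->E->L'->D->R'->A->plug->A
Char 8 ('D'): step: R->1, L=4; D->plug->D->R->B->L->A->refl->C->L'->F->R'->F->plug->F
Char 9 ('H'): step: R->2, L=4; H->plug->H->R->H->L->F->refl->D->L'->C->R'->A->plug->A

Answer: GFCHGFAFA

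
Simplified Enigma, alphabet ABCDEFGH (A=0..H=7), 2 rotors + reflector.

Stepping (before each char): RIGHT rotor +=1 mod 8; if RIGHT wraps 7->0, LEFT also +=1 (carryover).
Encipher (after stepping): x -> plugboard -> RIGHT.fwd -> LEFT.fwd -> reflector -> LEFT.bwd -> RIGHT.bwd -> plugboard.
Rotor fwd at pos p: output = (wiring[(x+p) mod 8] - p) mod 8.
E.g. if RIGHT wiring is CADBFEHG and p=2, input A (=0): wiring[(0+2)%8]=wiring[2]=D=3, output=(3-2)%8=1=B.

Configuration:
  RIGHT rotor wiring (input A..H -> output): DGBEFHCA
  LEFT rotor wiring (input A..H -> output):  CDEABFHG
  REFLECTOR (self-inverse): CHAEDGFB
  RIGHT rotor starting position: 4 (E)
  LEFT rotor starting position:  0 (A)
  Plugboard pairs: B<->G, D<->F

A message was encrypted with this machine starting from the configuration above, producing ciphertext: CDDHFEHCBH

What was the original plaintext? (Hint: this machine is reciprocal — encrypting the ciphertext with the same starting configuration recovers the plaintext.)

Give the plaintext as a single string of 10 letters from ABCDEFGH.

Char 1 ('C'): step: R->5, L=0; C->plug->C->R->D->L->A->refl->C->L'->A->R'->H->plug->H
Char 2 ('D'): step: R->6, L=0; D->plug->F->R->G->L->H->refl->B->L'->E->R'->A->plug->A
Char 3 ('D'): step: R->7, L=0; D->plug->F->R->G->L->H->refl->B->L'->E->R'->B->plug->G
Char 4 ('H'): step: R->0, L->1 (L advanced); H->plug->H->R->A->L->C->refl->A->L'->D->R'->A->plug->A
Char 5 ('F'): step: R->1, L=1; F->plug->D->R->E->L->E->refl->D->L'->B->R'->F->plug->D
Char 6 ('E'): step: R->2, L=1; E->plug->E->R->A->L->C->refl->A->L'->D->R'->C->plug->C
Char 7 ('H'): step: R->3, L=1; H->plug->H->R->G->L->F->refl->G->L'->F->R'->E->plug->E
Char 8 ('C'): step: R->4, L=1; C->plug->C->R->G->L->F->refl->G->L'->F->R'->G->plug->B
Char 9 ('B'): step: R->5, L=1; B->plug->G->R->H->L->B->refl->H->L'->C->R'->A->plug->A
Char 10 ('H'): step: R->6, L=1; H->plug->H->R->B->L->D->refl->E->L'->E->R'->A->plug->A

Answer: HAGADCEBAA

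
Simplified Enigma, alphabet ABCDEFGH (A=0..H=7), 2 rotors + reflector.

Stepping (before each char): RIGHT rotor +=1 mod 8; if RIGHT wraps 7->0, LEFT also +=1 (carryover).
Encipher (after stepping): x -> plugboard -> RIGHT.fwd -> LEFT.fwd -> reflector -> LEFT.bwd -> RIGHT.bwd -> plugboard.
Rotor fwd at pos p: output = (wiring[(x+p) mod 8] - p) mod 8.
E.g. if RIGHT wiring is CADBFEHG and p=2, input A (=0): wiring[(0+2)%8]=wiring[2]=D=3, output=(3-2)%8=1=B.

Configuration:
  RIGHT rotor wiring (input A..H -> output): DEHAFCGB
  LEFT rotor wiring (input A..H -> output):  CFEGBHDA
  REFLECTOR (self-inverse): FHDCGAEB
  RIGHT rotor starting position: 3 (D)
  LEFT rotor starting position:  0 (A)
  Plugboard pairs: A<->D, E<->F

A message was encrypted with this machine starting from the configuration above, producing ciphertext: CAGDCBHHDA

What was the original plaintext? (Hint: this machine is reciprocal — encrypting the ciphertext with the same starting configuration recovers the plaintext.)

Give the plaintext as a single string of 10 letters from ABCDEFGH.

Answer: GHFGGCCEAF

Derivation:
Char 1 ('C'): step: R->4, L=0; C->plug->C->R->C->L->E->refl->G->L'->D->R'->G->plug->G
Char 2 ('A'): step: R->5, L=0; A->plug->D->R->G->L->D->refl->C->L'->A->R'->H->plug->H
Char 3 ('G'): step: R->6, L=0; G->plug->G->R->H->L->A->refl->F->L'->B->R'->E->plug->F
Char 4 ('D'): step: R->7, L=0; D->plug->A->R->C->L->E->refl->G->L'->D->R'->G->plug->G
Char 5 ('C'): step: R->0, L->1 (L advanced); C->plug->C->R->H->L->B->refl->H->L'->G->R'->G->plug->G
Char 6 ('B'): step: R->1, L=1; B->plug->B->R->G->L->H->refl->B->L'->H->R'->C->plug->C
Char 7 ('H'): step: R->2, L=1; H->plug->H->R->C->L->F->refl->A->L'->D->R'->C->plug->C
Char 8 ('H'): step: R->3, L=1; H->plug->H->R->E->L->G->refl->E->L'->A->R'->F->plug->E
Char 9 ('D'): step: R->4, L=1; D->plug->A->R->B->L->D->refl->C->L'->F->R'->D->plug->A
Char 10 ('A'): step: R->5, L=1; A->plug->D->R->G->L->H->refl->B->L'->H->R'->E->plug->F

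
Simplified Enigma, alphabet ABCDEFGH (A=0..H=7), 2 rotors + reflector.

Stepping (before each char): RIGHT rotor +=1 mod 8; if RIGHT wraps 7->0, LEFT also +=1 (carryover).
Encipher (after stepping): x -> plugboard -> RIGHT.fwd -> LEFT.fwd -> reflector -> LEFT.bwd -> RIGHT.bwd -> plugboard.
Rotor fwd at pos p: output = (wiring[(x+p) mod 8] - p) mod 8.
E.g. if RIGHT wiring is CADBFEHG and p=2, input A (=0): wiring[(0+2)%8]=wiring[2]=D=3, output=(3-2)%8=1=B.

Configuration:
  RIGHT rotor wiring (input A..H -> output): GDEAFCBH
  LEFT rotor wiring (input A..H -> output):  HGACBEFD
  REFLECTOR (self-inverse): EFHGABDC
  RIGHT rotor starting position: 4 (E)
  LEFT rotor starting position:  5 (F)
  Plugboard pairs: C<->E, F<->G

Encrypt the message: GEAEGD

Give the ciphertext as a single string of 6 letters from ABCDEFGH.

Char 1 ('G'): step: R->5, L=5; G->plug->F->R->H->L->E->refl->A->L'->B->R'->D->plug->D
Char 2 ('E'): step: R->6, L=5; E->plug->C->R->A->L->H->refl->C->L'->D->R'->A->plug->A
Char 3 ('A'): step: R->7, L=5; A->plug->A->R->A->L->H->refl->C->L'->D->R'->G->plug->F
Char 4 ('E'): step: R->0, L->6 (L advanced); E->plug->C->R->E->L->C->refl->H->L'->A->R'->D->plug->D
Char 5 ('G'): step: R->1, L=6; G->plug->F->R->A->L->H->refl->C->L'->E->R'->D->plug->D
Char 6 ('D'): step: R->2, L=6; D->plug->D->R->A->L->H->refl->C->L'->E->R'->G->plug->F

Answer: DAFDDF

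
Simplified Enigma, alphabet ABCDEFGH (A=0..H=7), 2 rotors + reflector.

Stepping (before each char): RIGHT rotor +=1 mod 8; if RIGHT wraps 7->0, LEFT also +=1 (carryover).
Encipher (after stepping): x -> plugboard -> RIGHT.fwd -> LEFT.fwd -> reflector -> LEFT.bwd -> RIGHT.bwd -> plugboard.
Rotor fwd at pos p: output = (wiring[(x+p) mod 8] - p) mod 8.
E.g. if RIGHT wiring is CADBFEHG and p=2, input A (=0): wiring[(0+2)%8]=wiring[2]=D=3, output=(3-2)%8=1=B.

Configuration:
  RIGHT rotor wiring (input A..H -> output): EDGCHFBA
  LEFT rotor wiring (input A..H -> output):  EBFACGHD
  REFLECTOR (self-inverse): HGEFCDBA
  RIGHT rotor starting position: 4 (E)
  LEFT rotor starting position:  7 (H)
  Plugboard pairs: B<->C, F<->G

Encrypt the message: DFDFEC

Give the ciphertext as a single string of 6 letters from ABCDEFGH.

Answer: EDFGGA

Derivation:
Char 1 ('D'): step: R->5, L=7; D->plug->D->R->H->L->A->refl->H->L'->G->R'->E->plug->E
Char 2 ('F'): step: R->6, L=7; F->plug->G->R->B->L->F->refl->D->L'->F->R'->D->plug->D
Char 3 ('D'): step: R->7, L=7; D->plug->D->R->H->L->A->refl->H->L'->G->R'->G->plug->F
Char 4 ('F'): step: R->0, L->0 (L advanced); F->plug->G->R->B->L->B->refl->G->L'->F->R'->F->plug->G
Char 5 ('E'): step: R->1, L=0; E->plug->E->R->E->L->C->refl->E->L'->A->R'->F->plug->G
Char 6 ('C'): step: R->2, L=0; C->plug->B->R->A->L->E->refl->C->L'->E->R'->A->plug->A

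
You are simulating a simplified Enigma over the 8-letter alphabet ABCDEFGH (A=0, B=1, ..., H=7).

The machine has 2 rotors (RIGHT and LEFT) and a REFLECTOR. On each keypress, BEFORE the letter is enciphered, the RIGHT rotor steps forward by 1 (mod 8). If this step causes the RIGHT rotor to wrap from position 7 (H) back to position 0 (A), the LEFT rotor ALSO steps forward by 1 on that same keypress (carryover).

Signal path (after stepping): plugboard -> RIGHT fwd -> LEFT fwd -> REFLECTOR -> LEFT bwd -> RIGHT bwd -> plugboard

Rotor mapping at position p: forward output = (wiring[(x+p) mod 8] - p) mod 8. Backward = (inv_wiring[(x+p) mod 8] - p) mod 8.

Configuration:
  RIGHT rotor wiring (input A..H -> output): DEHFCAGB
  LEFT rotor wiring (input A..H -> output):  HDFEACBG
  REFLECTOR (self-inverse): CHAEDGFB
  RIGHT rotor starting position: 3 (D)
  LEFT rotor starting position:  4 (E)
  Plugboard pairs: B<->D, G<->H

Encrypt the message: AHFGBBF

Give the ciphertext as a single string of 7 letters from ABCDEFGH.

Char 1 ('A'): step: R->4, L=4; A->plug->A->R->G->L->B->refl->H->L'->F->R'->D->plug->B
Char 2 ('H'): step: R->5, L=4; H->plug->G->R->A->L->E->refl->D->L'->E->R'->C->plug->C
Char 3 ('F'): step: R->6, L=4; F->plug->F->R->H->L->A->refl->C->L'->D->R'->B->plug->D
Char 4 ('G'): step: R->7, L=4; G->plug->H->R->H->L->A->refl->C->L'->D->R'->F->plug->F
Char 5 ('B'): step: R->0, L->5 (L advanced); B->plug->D->R->F->L->A->refl->C->L'->D->R'->A->plug->A
Char 6 ('B'): step: R->1, L=5; B->plug->D->R->B->L->E->refl->D->L'->H->R'->E->plug->E
Char 7 ('F'): step: R->2, L=5; F->plug->F->R->H->L->D->refl->E->L'->B->R'->G->plug->H

Answer: BCDFAEH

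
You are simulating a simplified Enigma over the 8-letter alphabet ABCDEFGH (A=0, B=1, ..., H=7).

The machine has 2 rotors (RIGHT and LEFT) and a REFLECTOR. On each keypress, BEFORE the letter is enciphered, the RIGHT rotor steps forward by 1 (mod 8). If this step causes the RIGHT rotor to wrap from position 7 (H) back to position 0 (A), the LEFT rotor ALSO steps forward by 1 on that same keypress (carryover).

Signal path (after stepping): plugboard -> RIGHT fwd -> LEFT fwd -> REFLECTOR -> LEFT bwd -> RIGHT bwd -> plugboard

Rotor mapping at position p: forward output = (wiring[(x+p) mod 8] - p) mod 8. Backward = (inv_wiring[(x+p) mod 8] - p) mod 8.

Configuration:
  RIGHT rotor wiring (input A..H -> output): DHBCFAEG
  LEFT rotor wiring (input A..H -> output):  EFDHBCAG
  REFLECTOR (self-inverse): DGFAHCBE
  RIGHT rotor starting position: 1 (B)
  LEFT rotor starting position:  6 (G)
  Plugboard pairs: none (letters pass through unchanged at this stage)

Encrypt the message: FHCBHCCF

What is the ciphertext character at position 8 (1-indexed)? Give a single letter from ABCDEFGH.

Char 1 ('F'): step: R->2, L=6; F->plug->F->R->E->L->F->refl->C->L'->A->R'->B->plug->B
Char 2 ('H'): step: R->3, L=6; H->plug->H->R->G->L->D->refl->A->L'->B->R'->D->plug->D
Char 3 ('C'): step: R->4, L=6; C->plug->C->R->A->L->C->refl->F->L'->E->R'->B->plug->B
Char 4 ('B'): step: R->5, L=6; B->plug->B->R->H->L->E->refl->H->L'->D->R'->A->plug->A
Char 5 ('H'): step: R->6, L=6; H->plug->H->R->C->L->G->refl->B->L'->F->R'->C->plug->C
Char 6 ('C'): step: R->7, L=6; C->plug->C->R->A->L->C->refl->F->L'->E->R'->B->plug->B
Char 7 ('C'): step: R->0, L->7 (L advanced); C->plug->C->R->B->L->F->refl->C->L'->F->R'->E->plug->E
Char 8 ('F'): step: R->1, L=7; F->plug->F->R->D->L->E->refl->H->L'->A->R'->B->plug->B

B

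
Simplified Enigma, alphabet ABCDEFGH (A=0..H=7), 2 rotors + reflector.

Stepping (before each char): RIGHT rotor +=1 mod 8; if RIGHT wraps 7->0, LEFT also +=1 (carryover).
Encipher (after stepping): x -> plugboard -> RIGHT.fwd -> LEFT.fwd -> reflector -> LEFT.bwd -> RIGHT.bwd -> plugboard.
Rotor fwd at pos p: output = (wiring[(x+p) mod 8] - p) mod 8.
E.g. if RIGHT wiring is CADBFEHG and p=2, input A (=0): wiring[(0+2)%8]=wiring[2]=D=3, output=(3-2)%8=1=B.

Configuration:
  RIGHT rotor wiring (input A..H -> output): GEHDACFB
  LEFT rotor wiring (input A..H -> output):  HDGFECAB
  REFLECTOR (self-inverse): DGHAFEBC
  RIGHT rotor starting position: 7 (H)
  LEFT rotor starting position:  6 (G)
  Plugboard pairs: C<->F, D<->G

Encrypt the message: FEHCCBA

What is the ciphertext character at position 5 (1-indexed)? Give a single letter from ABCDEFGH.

Char 1 ('F'): step: R->0, L->7 (L advanced); F->plug->C->R->H->L->B->refl->G->L'->E->R'->B->plug->B
Char 2 ('E'): step: R->1, L=7; E->plug->E->R->B->L->A->refl->D->L'->G->R'->B->plug->B
Char 3 ('H'): step: R->2, L=7; H->plug->H->R->C->L->E->refl->F->L'->F->R'->A->plug->A
Char 4 ('C'): step: R->3, L=7; C->plug->F->R->D->L->H->refl->C->L'->A->R'->A->plug->A
Char 5 ('C'): step: R->4, L=7; C->plug->F->R->A->L->C->refl->H->L'->D->R'->G->plug->D

D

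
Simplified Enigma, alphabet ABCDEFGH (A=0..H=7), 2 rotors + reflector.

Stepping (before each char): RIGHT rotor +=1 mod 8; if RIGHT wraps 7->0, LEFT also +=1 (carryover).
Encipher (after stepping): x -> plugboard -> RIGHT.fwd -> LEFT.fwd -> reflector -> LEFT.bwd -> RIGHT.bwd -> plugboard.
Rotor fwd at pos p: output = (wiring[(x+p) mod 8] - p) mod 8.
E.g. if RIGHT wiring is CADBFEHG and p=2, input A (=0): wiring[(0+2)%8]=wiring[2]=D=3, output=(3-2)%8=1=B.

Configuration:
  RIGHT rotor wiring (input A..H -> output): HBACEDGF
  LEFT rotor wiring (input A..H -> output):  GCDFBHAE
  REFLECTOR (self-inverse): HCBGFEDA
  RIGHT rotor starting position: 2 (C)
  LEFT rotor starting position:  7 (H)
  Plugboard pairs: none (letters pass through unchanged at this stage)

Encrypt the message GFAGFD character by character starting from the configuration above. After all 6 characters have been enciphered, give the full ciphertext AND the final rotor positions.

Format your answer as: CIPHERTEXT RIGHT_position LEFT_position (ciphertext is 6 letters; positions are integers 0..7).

Char 1 ('G'): step: R->3, L=7; G->plug->G->R->G->L->A->refl->H->L'->B->R'->B->plug->B
Char 2 ('F'): step: R->4, L=7; F->plug->F->R->F->L->C->refl->B->L'->H->R'->B->plug->B
Char 3 ('A'): step: R->5, L=7; A->plug->A->R->G->L->A->refl->H->L'->B->R'->B->plug->B
Char 4 ('G'): step: R->6, L=7; G->plug->G->R->G->L->A->refl->H->L'->B->R'->C->plug->C
Char 5 ('F'): step: R->7, L=7; F->plug->F->R->F->L->C->refl->B->L'->H->R'->H->plug->H
Char 6 ('D'): step: R->0, L->0 (L advanced); D->plug->D->R->C->L->D->refl->G->L'->A->R'->C->plug->C
Final: ciphertext=BBBCHC, RIGHT=0, LEFT=0

Answer: BBBCHC 0 0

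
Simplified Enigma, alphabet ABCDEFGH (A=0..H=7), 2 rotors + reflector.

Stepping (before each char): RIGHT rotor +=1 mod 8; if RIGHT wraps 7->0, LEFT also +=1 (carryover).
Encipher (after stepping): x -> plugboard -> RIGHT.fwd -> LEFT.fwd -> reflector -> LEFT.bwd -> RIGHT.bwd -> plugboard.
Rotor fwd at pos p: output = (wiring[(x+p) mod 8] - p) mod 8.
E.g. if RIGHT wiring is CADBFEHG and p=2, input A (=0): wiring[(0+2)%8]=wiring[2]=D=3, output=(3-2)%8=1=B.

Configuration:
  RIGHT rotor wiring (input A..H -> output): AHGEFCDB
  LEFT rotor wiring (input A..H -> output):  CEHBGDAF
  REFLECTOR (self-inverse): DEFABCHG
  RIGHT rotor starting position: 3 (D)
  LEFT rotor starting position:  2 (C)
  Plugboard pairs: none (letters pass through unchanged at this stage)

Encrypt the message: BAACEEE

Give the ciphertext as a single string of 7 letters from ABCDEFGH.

Answer: DBFDAFB

Derivation:
Char 1 ('B'): step: R->4, L=2; B->plug->B->R->G->L->A->refl->D->L'->F->R'->D->plug->D
Char 2 ('A'): step: R->5, L=2; A->plug->A->R->F->L->D->refl->A->L'->G->R'->B->plug->B
Char 3 ('A'): step: R->6, L=2; A->plug->A->R->F->L->D->refl->A->L'->G->R'->F->plug->F
Char 4 ('C'): step: R->7, L=2; C->plug->C->R->A->L->F->refl->C->L'->H->R'->D->plug->D
Char 5 ('E'): step: R->0, L->3 (L advanced); E->plug->E->R->F->L->H->refl->G->L'->A->R'->A->plug->A
Char 6 ('E'): step: R->1, L=3; E->plug->E->R->B->L->D->refl->A->L'->C->R'->F->plug->F
Char 7 ('E'): step: R->2, L=3; E->plug->E->R->B->L->D->refl->A->L'->C->R'->B->plug->B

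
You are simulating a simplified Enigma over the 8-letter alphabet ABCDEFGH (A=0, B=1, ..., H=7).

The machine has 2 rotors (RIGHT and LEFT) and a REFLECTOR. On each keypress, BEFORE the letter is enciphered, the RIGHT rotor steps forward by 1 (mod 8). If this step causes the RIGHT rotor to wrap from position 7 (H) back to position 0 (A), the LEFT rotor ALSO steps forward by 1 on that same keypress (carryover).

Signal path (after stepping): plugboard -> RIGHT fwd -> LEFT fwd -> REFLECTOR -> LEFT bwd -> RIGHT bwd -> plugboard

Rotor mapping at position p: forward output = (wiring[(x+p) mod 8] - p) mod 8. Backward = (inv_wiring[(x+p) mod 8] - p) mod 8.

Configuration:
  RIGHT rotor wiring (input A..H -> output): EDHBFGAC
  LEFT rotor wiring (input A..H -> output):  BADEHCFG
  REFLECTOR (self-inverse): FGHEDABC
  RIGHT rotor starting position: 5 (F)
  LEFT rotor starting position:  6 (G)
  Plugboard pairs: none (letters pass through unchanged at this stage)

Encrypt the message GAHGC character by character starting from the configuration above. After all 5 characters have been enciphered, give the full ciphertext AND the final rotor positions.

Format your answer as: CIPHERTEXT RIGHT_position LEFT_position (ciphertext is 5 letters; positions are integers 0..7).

Char 1 ('G'): step: R->6, L=6; G->plug->G->R->H->L->E->refl->D->L'->C->R'->A->plug->A
Char 2 ('A'): step: R->7, L=6; A->plug->A->R->D->L->C->refl->H->L'->A->R'->D->plug->D
Char 3 ('H'): step: R->0, L->7 (L advanced); H->plug->H->R->C->L->B->refl->G->L'->H->R'->C->plug->C
Char 4 ('G'): step: R->1, L=7; G->plug->G->R->B->L->C->refl->H->L'->A->R'->C->plug->C
Char 5 ('C'): step: R->2, L=7; C->plug->C->R->D->L->E->refl->D->L'->G->R'->E->plug->E
Final: ciphertext=ADCCE, RIGHT=2, LEFT=7

Answer: ADCCE 2 7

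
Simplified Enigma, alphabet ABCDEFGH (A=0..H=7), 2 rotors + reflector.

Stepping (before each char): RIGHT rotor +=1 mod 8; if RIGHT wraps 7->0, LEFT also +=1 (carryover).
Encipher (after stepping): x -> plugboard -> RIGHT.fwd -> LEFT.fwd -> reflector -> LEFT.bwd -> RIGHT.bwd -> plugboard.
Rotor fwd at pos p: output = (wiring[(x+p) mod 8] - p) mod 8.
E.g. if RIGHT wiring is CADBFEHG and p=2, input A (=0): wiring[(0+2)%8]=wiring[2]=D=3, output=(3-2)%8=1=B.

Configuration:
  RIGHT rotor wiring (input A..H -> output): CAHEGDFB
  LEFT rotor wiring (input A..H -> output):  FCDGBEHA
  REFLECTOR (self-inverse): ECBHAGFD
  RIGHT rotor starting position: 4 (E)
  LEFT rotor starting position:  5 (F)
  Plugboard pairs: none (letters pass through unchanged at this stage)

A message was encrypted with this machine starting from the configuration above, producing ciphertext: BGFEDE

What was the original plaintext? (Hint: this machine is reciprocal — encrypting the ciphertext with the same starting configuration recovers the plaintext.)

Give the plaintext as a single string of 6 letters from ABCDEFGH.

Answer: FDBACA

Derivation:
Char 1 ('B'): step: R->5, L=5; B->plug->B->R->A->L->H->refl->D->L'->C->R'->F->plug->F
Char 2 ('G'): step: R->6, L=5; G->plug->G->R->A->L->H->refl->D->L'->C->R'->D->plug->D
Char 3 ('F'): step: R->7, L=5; F->plug->F->R->H->L->E->refl->A->L'->D->R'->B->plug->B
Char 4 ('E'): step: R->0, L->6 (L advanced); E->plug->E->R->G->L->D->refl->H->L'->C->R'->A->plug->A
Char 5 ('D'): step: R->1, L=6; D->plug->D->R->F->L->A->refl->E->L'->D->R'->C->plug->C
Char 6 ('E'): step: R->2, L=6; E->plug->E->R->D->L->E->refl->A->L'->F->R'->A->plug->A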